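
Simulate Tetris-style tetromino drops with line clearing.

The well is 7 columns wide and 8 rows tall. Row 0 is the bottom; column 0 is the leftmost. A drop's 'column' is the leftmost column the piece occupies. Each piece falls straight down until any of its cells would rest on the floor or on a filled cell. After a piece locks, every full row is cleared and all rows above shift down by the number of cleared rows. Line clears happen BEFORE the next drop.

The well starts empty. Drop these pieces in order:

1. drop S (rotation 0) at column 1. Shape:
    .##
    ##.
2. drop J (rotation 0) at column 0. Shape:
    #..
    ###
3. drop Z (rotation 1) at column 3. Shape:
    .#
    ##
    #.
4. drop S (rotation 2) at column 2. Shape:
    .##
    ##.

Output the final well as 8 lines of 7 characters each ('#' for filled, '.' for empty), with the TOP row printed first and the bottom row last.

Answer: .......
.......
...##..
..###..
#..##..
####...
..##...
.##....

Derivation:
Drop 1: S rot0 at col 1 lands with bottom-row=0; cleared 0 line(s) (total 0); column heights now [0 1 2 2 0 0 0], max=2
Drop 2: J rot0 at col 0 lands with bottom-row=2; cleared 0 line(s) (total 0); column heights now [4 3 3 2 0 0 0], max=4
Drop 3: Z rot1 at col 3 lands with bottom-row=2; cleared 0 line(s) (total 0); column heights now [4 3 3 4 5 0 0], max=5
Drop 4: S rot2 at col 2 lands with bottom-row=4; cleared 0 line(s) (total 0); column heights now [4 3 5 6 6 0 0], max=6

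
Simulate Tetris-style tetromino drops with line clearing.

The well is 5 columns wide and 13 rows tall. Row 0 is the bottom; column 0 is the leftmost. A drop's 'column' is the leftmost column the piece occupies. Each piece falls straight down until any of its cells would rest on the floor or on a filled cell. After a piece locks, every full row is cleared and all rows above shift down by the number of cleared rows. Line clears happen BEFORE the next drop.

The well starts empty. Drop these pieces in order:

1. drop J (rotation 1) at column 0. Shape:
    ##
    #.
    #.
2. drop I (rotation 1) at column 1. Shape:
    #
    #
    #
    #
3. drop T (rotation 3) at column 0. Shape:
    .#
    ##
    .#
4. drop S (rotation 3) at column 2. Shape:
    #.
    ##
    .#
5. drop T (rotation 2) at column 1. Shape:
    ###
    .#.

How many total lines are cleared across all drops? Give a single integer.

Drop 1: J rot1 at col 0 lands with bottom-row=0; cleared 0 line(s) (total 0); column heights now [3 3 0 0 0], max=3
Drop 2: I rot1 at col 1 lands with bottom-row=3; cleared 0 line(s) (total 0); column heights now [3 7 0 0 0], max=7
Drop 3: T rot3 at col 0 lands with bottom-row=7; cleared 0 line(s) (total 0); column heights now [9 10 0 0 0], max=10
Drop 4: S rot3 at col 2 lands with bottom-row=0; cleared 0 line(s) (total 0); column heights now [9 10 3 2 0], max=10
Drop 5: T rot2 at col 1 lands with bottom-row=9; cleared 0 line(s) (total 0); column heights now [9 11 11 11 0], max=11

Answer: 0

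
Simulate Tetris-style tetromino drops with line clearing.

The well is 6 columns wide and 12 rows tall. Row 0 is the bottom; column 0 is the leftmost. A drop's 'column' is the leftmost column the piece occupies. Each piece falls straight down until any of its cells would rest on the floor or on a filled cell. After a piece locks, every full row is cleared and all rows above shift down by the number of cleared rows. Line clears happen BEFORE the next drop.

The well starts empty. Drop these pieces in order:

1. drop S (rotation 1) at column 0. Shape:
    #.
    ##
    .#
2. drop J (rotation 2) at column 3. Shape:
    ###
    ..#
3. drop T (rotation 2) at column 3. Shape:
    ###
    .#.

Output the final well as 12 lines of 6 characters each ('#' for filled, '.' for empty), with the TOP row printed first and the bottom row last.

Drop 1: S rot1 at col 0 lands with bottom-row=0; cleared 0 line(s) (total 0); column heights now [3 2 0 0 0 0], max=3
Drop 2: J rot2 at col 3 lands with bottom-row=0; cleared 0 line(s) (total 0); column heights now [3 2 0 2 2 2], max=3
Drop 3: T rot2 at col 3 lands with bottom-row=2; cleared 0 line(s) (total 0); column heights now [3 2 0 4 4 4], max=4

Answer: ......
......
......
......
......
......
......
......
...###
#...#.
##.###
.#...#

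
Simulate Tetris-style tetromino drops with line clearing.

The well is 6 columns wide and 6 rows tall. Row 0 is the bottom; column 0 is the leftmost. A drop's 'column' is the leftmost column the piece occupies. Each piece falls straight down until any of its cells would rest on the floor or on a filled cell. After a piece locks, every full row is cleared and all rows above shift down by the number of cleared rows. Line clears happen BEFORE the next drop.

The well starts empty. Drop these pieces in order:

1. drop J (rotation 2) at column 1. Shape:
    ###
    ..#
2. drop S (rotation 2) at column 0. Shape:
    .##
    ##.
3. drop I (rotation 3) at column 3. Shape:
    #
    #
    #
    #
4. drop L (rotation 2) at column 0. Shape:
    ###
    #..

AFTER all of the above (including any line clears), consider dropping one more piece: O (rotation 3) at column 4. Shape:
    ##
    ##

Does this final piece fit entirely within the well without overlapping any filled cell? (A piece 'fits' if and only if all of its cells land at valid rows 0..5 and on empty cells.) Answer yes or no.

Answer: yes

Derivation:
Drop 1: J rot2 at col 1 lands with bottom-row=0; cleared 0 line(s) (total 0); column heights now [0 2 2 2 0 0], max=2
Drop 2: S rot2 at col 0 lands with bottom-row=2; cleared 0 line(s) (total 0); column heights now [3 4 4 2 0 0], max=4
Drop 3: I rot3 at col 3 lands with bottom-row=2; cleared 0 line(s) (total 0); column heights now [3 4 4 6 0 0], max=6
Drop 4: L rot2 at col 0 lands with bottom-row=3; cleared 0 line(s) (total 0); column heights now [5 5 5 6 0 0], max=6
Test piece O rot3 at col 4 (width 2): heights before test = [5 5 5 6 0 0]; fits = True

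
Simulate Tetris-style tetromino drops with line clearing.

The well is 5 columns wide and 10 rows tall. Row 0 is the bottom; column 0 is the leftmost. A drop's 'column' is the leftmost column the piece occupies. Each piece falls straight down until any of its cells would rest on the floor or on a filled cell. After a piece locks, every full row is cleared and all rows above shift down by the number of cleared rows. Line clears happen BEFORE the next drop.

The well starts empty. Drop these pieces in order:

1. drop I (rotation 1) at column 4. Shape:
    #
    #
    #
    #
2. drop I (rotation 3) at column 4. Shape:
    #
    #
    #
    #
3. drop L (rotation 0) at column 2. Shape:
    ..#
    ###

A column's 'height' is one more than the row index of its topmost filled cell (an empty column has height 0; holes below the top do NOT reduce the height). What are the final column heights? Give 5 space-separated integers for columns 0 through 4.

Answer: 0 0 9 9 10

Derivation:
Drop 1: I rot1 at col 4 lands with bottom-row=0; cleared 0 line(s) (total 0); column heights now [0 0 0 0 4], max=4
Drop 2: I rot3 at col 4 lands with bottom-row=4; cleared 0 line(s) (total 0); column heights now [0 0 0 0 8], max=8
Drop 3: L rot0 at col 2 lands with bottom-row=8; cleared 0 line(s) (total 0); column heights now [0 0 9 9 10], max=10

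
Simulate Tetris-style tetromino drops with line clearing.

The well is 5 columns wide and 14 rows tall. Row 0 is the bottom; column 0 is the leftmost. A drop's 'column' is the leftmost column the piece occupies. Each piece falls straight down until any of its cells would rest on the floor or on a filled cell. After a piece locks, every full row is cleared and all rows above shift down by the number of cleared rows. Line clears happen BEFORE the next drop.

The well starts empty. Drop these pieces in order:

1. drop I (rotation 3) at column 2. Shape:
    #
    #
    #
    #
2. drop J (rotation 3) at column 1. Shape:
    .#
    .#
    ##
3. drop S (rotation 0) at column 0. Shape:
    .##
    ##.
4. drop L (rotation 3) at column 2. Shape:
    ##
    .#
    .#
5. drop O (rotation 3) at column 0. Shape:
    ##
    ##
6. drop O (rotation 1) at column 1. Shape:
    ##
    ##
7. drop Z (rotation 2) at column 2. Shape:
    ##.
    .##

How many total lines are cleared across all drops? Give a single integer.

Drop 1: I rot3 at col 2 lands with bottom-row=0; cleared 0 line(s) (total 0); column heights now [0 0 4 0 0], max=4
Drop 2: J rot3 at col 1 lands with bottom-row=4; cleared 0 line(s) (total 0); column heights now [0 5 7 0 0], max=7
Drop 3: S rot0 at col 0 lands with bottom-row=6; cleared 0 line(s) (total 0); column heights now [7 8 8 0 0], max=8
Drop 4: L rot3 at col 2 lands with bottom-row=6; cleared 0 line(s) (total 0); column heights now [7 8 9 9 0], max=9
Drop 5: O rot3 at col 0 lands with bottom-row=8; cleared 0 line(s) (total 0); column heights now [10 10 9 9 0], max=10
Drop 6: O rot1 at col 1 lands with bottom-row=10; cleared 0 line(s) (total 0); column heights now [10 12 12 9 0], max=12
Drop 7: Z rot2 at col 2 lands with bottom-row=11; cleared 0 line(s) (total 0); column heights now [10 12 13 13 12], max=13

Answer: 0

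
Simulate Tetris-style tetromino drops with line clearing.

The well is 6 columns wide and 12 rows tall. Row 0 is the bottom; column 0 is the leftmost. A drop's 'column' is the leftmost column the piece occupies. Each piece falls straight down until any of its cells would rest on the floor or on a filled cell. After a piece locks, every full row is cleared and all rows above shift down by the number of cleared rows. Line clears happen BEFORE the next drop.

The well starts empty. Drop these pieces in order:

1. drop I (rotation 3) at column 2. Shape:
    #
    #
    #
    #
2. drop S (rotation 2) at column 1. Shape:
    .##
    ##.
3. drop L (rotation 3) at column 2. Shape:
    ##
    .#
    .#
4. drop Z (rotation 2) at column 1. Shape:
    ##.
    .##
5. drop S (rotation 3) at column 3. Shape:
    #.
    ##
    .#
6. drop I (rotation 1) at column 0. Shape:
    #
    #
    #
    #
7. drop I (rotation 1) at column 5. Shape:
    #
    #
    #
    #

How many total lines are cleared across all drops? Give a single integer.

Drop 1: I rot3 at col 2 lands with bottom-row=0; cleared 0 line(s) (total 0); column heights now [0 0 4 0 0 0], max=4
Drop 2: S rot2 at col 1 lands with bottom-row=4; cleared 0 line(s) (total 0); column heights now [0 5 6 6 0 0], max=6
Drop 3: L rot3 at col 2 lands with bottom-row=6; cleared 0 line(s) (total 0); column heights now [0 5 9 9 0 0], max=9
Drop 4: Z rot2 at col 1 lands with bottom-row=9; cleared 0 line(s) (total 0); column heights now [0 11 11 10 0 0], max=11
Drop 5: S rot3 at col 3 lands with bottom-row=9; cleared 0 line(s) (total 0); column heights now [0 11 11 12 11 0], max=12
Drop 6: I rot1 at col 0 lands with bottom-row=0; cleared 0 line(s) (total 0); column heights now [4 11 11 12 11 0], max=12
Drop 7: I rot1 at col 5 lands with bottom-row=0; cleared 0 line(s) (total 0); column heights now [4 11 11 12 11 4], max=12

Answer: 0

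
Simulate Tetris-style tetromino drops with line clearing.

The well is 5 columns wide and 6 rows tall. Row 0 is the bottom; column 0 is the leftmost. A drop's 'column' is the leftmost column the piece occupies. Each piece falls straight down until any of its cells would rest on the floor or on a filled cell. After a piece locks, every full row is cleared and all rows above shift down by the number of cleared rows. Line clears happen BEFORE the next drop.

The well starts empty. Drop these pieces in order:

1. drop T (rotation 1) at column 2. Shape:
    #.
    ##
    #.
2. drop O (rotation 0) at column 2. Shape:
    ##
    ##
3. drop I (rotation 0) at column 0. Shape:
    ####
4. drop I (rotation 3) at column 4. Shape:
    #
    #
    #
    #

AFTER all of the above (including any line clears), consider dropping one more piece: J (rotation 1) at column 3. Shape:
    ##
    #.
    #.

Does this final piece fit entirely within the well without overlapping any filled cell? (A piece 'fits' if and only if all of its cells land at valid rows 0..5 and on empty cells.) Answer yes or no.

Answer: no

Derivation:
Drop 1: T rot1 at col 2 lands with bottom-row=0; cleared 0 line(s) (total 0); column heights now [0 0 3 2 0], max=3
Drop 2: O rot0 at col 2 lands with bottom-row=3; cleared 0 line(s) (total 0); column heights now [0 0 5 5 0], max=5
Drop 3: I rot0 at col 0 lands with bottom-row=5; cleared 0 line(s) (total 0); column heights now [6 6 6 6 0], max=6
Drop 4: I rot3 at col 4 lands with bottom-row=0; cleared 0 line(s) (total 0); column heights now [6 6 6 6 4], max=6
Test piece J rot1 at col 3 (width 2): heights before test = [6 6 6 6 4]; fits = False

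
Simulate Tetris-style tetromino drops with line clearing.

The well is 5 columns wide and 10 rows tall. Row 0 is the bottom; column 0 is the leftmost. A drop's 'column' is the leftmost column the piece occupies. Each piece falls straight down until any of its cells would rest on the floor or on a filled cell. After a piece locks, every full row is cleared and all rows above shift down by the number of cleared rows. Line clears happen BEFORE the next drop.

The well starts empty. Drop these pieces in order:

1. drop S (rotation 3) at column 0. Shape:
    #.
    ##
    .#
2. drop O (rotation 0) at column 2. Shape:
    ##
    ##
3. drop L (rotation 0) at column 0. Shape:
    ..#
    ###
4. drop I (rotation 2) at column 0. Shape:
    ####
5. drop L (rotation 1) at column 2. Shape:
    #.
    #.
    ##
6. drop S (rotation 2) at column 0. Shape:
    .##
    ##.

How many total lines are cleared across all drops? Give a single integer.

Answer: 0

Derivation:
Drop 1: S rot3 at col 0 lands with bottom-row=0; cleared 0 line(s) (total 0); column heights now [3 2 0 0 0], max=3
Drop 2: O rot0 at col 2 lands with bottom-row=0; cleared 0 line(s) (total 0); column heights now [3 2 2 2 0], max=3
Drop 3: L rot0 at col 0 lands with bottom-row=3; cleared 0 line(s) (total 0); column heights now [4 4 5 2 0], max=5
Drop 4: I rot2 at col 0 lands with bottom-row=5; cleared 0 line(s) (total 0); column heights now [6 6 6 6 0], max=6
Drop 5: L rot1 at col 2 lands with bottom-row=6; cleared 0 line(s) (total 0); column heights now [6 6 9 7 0], max=9
Drop 6: S rot2 at col 0 lands with bottom-row=8; cleared 0 line(s) (total 0); column heights now [9 10 10 7 0], max=10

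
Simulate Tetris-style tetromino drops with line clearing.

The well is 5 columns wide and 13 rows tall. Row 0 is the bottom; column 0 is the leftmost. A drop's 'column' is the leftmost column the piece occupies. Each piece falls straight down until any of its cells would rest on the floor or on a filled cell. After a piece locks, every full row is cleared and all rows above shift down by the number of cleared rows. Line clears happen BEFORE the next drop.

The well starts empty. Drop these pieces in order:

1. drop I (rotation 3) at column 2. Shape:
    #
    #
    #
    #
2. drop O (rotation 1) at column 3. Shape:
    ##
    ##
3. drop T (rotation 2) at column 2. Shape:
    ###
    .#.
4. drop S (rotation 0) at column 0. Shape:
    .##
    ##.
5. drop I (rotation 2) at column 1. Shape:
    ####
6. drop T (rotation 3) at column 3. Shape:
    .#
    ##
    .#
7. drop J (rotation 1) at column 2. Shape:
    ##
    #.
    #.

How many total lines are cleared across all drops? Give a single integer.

Answer: 1

Derivation:
Drop 1: I rot3 at col 2 lands with bottom-row=0; cleared 0 line(s) (total 0); column heights now [0 0 4 0 0], max=4
Drop 2: O rot1 at col 3 lands with bottom-row=0; cleared 0 line(s) (total 0); column heights now [0 0 4 2 2], max=4
Drop 3: T rot2 at col 2 lands with bottom-row=3; cleared 0 line(s) (total 0); column heights now [0 0 5 5 5], max=5
Drop 4: S rot0 at col 0 lands with bottom-row=4; cleared 1 line(s) (total 1); column heights now [0 5 5 4 2], max=5
Drop 5: I rot2 at col 1 lands with bottom-row=5; cleared 0 line(s) (total 1); column heights now [0 6 6 6 6], max=6
Drop 6: T rot3 at col 3 lands with bottom-row=6; cleared 0 line(s) (total 1); column heights now [0 6 6 8 9], max=9
Drop 7: J rot1 at col 2 lands with bottom-row=6; cleared 0 line(s) (total 1); column heights now [0 6 9 9 9], max=9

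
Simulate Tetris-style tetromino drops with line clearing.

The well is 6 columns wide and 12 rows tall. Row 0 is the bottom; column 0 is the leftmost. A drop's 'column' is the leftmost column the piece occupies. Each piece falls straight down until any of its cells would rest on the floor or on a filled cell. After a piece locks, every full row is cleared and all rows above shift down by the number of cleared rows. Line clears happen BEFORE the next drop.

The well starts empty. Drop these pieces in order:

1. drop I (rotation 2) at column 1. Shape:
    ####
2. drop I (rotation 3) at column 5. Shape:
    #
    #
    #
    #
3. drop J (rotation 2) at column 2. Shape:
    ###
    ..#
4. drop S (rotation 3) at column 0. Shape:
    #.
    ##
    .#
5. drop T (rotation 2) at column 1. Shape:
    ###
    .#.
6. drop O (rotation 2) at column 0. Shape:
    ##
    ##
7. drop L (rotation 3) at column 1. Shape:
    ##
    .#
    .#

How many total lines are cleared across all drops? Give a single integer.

Answer: 1

Derivation:
Drop 1: I rot2 at col 1 lands with bottom-row=0; cleared 0 line(s) (total 0); column heights now [0 1 1 1 1 0], max=1
Drop 2: I rot3 at col 5 lands with bottom-row=0; cleared 0 line(s) (total 0); column heights now [0 1 1 1 1 4], max=4
Drop 3: J rot2 at col 2 lands with bottom-row=1; cleared 0 line(s) (total 0); column heights now [0 1 3 3 3 4], max=4
Drop 4: S rot3 at col 0 lands with bottom-row=1; cleared 1 line(s) (total 1); column heights now [3 2 1 1 2 3], max=3
Drop 5: T rot2 at col 1 lands with bottom-row=1; cleared 0 line(s) (total 1); column heights now [3 3 3 3 2 3], max=3
Drop 6: O rot2 at col 0 lands with bottom-row=3; cleared 0 line(s) (total 1); column heights now [5 5 3 3 2 3], max=5
Drop 7: L rot3 at col 1 lands with bottom-row=3; cleared 0 line(s) (total 1); column heights now [5 6 6 3 2 3], max=6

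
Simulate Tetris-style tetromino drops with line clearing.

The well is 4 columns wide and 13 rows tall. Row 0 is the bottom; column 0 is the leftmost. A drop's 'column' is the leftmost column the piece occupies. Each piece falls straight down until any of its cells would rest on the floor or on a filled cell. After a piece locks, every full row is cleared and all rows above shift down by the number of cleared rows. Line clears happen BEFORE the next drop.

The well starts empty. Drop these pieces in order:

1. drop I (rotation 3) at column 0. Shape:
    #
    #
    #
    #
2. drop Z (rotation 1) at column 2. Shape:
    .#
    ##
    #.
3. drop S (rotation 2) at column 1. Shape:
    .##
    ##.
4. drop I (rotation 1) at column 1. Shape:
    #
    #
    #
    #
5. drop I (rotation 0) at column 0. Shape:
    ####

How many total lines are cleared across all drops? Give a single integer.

Drop 1: I rot3 at col 0 lands with bottom-row=0; cleared 0 line(s) (total 0); column heights now [4 0 0 0], max=4
Drop 2: Z rot1 at col 2 lands with bottom-row=0; cleared 0 line(s) (total 0); column heights now [4 0 2 3], max=4
Drop 3: S rot2 at col 1 lands with bottom-row=2; cleared 1 line(s) (total 1); column heights now [3 0 3 3], max=3
Drop 4: I rot1 at col 1 lands with bottom-row=0; cleared 2 line(s) (total 3); column heights now [1 2 1 0], max=2
Drop 5: I rot0 at col 0 lands with bottom-row=2; cleared 1 line(s) (total 4); column heights now [1 2 1 0], max=2

Answer: 4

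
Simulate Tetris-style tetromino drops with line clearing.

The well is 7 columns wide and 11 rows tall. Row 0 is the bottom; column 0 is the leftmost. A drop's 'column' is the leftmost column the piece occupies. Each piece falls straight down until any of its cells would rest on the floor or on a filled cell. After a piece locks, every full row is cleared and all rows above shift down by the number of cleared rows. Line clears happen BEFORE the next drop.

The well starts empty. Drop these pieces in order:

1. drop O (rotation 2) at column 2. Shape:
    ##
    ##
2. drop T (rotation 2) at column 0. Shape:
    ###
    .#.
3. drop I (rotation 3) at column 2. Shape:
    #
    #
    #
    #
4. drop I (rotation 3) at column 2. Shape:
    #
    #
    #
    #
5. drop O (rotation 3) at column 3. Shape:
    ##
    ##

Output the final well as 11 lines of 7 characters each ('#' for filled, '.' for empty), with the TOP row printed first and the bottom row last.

Drop 1: O rot2 at col 2 lands with bottom-row=0; cleared 0 line(s) (total 0); column heights now [0 0 2 2 0 0 0], max=2
Drop 2: T rot2 at col 0 lands with bottom-row=1; cleared 0 line(s) (total 0); column heights now [3 3 3 2 0 0 0], max=3
Drop 3: I rot3 at col 2 lands with bottom-row=3; cleared 0 line(s) (total 0); column heights now [3 3 7 2 0 0 0], max=7
Drop 4: I rot3 at col 2 lands with bottom-row=7; cleared 0 line(s) (total 0); column heights now [3 3 11 2 0 0 0], max=11
Drop 5: O rot3 at col 3 lands with bottom-row=2; cleared 0 line(s) (total 0); column heights now [3 3 11 4 4 0 0], max=11

Answer: ..#....
..#....
..#....
..#....
..#....
..#....
..#....
..###..
#####..
.###...
..##...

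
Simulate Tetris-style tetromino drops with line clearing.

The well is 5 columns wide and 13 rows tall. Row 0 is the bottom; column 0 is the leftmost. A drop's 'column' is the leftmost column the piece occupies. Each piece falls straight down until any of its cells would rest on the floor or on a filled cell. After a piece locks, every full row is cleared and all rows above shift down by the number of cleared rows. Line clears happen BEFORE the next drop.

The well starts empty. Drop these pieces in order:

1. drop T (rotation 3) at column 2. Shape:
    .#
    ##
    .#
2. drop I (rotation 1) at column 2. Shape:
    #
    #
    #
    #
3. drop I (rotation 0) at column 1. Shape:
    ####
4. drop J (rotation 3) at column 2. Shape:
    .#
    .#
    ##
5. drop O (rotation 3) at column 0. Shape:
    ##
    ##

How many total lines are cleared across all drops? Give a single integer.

Answer: 0

Derivation:
Drop 1: T rot3 at col 2 lands with bottom-row=0; cleared 0 line(s) (total 0); column heights now [0 0 2 3 0], max=3
Drop 2: I rot1 at col 2 lands with bottom-row=2; cleared 0 line(s) (total 0); column heights now [0 0 6 3 0], max=6
Drop 3: I rot0 at col 1 lands with bottom-row=6; cleared 0 line(s) (total 0); column heights now [0 7 7 7 7], max=7
Drop 4: J rot3 at col 2 lands with bottom-row=7; cleared 0 line(s) (total 0); column heights now [0 7 8 10 7], max=10
Drop 5: O rot3 at col 0 lands with bottom-row=7; cleared 0 line(s) (total 0); column heights now [9 9 8 10 7], max=10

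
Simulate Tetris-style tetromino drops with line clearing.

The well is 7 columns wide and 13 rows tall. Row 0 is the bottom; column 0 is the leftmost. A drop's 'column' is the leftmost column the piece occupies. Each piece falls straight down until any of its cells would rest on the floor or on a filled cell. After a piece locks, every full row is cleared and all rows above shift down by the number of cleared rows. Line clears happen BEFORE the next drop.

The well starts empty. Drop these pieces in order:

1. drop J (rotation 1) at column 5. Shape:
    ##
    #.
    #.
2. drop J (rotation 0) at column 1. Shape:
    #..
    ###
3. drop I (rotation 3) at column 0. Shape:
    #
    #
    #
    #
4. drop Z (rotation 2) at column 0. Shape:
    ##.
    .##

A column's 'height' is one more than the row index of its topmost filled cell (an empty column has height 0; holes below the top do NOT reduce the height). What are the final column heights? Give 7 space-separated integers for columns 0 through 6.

Answer: 5 5 4 1 0 3 3

Derivation:
Drop 1: J rot1 at col 5 lands with bottom-row=0; cleared 0 line(s) (total 0); column heights now [0 0 0 0 0 3 3], max=3
Drop 2: J rot0 at col 1 lands with bottom-row=0; cleared 0 line(s) (total 0); column heights now [0 2 1 1 0 3 3], max=3
Drop 3: I rot3 at col 0 lands with bottom-row=0; cleared 0 line(s) (total 0); column heights now [4 2 1 1 0 3 3], max=4
Drop 4: Z rot2 at col 0 lands with bottom-row=3; cleared 0 line(s) (total 0); column heights now [5 5 4 1 0 3 3], max=5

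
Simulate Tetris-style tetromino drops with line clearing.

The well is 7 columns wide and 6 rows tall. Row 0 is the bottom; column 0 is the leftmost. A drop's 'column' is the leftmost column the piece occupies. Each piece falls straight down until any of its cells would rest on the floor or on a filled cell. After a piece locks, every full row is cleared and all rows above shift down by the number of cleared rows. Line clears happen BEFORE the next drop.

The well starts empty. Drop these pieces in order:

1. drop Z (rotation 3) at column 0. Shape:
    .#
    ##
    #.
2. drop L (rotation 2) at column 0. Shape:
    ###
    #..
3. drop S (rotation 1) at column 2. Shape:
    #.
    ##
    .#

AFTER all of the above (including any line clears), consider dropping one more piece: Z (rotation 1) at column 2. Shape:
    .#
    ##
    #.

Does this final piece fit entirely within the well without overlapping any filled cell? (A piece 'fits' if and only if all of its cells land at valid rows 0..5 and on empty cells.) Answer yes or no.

Answer: no

Derivation:
Drop 1: Z rot3 at col 0 lands with bottom-row=0; cleared 0 line(s) (total 0); column heights now [2 3 0 0 0 0 0], max=3
Drop 2: L rot2 at col 0 lands with bottom-row=2; cleared 0 line(s) (total 0); column heights now [4 4 4 0 0 0 0], max=4
Drop 3: S rot1 at col 2 lands with bottom-row=3; cleared 0 line(s) (total 0); column heights now [4 4 6 5 0 0 0], max=6
Test piece Z rot1 at col 2 (width 2): heights before test = [4 4 6 5 0 0 0]; fits = False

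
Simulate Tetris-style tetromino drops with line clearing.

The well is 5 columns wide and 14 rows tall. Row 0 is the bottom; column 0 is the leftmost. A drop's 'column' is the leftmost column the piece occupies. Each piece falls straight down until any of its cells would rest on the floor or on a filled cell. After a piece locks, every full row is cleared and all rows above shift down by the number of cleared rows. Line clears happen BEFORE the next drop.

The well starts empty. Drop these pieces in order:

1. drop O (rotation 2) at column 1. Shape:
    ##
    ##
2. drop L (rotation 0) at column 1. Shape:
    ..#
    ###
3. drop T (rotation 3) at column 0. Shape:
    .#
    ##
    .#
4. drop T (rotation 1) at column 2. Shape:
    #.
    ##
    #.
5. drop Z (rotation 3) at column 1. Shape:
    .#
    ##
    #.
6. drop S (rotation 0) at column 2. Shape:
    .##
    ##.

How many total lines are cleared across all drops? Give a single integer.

Answer: 0

Derivation:
Drop 1: O rot2 at col 1 lands with bottom-row=0; cleared 0 line(s) (total 0); column heights now [0 2 2 0 0], max=2
Drop 2: L rot0 at col 1 lands with bottom-row=2; cleared 0 line(s) (total 0); column heights now [0 3 3 4 0], max=4
Drop 3: T rot3 at col 0 lands with bottom-row=3; cleared 0 line(s) (total 0); column heights now [5 6 3 4 0], max=6
Drop 4: T rot1 at col 2 lands with bottom-row=3; cleared 0 line(s) (total 0); column heights now [5 6 6 5 0], max=6
Drop 5: Z rot3 at col 1 lands with bottom-row=6; cleared 0 line(s) (total 0); column heights now [5 8 9 5 0], max=9
Drop 6: S rot0 at col 2 lands with bottom-row=9; cleared 0 line(s) (total 0); column heights now [5 8 10 11 11], max=11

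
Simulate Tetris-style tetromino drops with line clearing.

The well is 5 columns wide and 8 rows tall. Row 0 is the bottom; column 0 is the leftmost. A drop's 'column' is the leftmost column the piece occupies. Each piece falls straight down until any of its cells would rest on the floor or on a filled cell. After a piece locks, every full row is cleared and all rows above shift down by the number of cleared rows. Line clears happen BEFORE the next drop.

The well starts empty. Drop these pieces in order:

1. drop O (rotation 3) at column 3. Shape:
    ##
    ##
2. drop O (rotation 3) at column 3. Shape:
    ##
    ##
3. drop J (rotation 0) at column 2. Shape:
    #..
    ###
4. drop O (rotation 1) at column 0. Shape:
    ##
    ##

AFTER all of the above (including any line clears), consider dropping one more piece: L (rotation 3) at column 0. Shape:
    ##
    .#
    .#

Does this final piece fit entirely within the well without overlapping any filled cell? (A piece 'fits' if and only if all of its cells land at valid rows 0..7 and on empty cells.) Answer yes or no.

Drop 1: O rot3 at col 3 lands with bottom-row=0; cleared 0 line(s) (total 0); column heights now [0 0 0 2 2], max=2
Drop 2: O rot3 at col 3 lands with bottom-row=2; cleared 0 line(s) (total 0); column heights now [0 0 0 4 4], max=4
Drop 3: J rot0 at col 2 lands with bottom-row=4; cleared 0 line(s) (total 0); column heights now [0 0 6 5 5], max=6
Drop 4: O rot1 at col 0 lands with bottom-row=0; cleared 0 line(s) (total 0); column heights now [2 2 6 5 5], max=6
Test piece L rot3 at col 0 (width 2): heights before test = [2 2 6 5 5]; fits = True

Answer: yes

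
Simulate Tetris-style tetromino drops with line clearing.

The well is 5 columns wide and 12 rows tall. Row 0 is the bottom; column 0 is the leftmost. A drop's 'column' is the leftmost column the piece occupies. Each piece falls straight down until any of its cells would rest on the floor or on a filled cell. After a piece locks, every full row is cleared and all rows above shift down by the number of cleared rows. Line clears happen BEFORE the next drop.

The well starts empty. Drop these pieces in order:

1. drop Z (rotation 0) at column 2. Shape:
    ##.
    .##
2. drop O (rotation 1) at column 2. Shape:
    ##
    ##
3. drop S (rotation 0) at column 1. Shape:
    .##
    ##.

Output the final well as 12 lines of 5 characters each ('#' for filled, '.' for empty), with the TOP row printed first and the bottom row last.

Answer: .....
.....
.....
.....
.....
.....
..##.
.##..
..##.
..##.
..##.
...##

Derivation:
Drop 1: Z rot0 at col 2 lands with bottom-row=0; cleared 0 line(s) (total 0); column heights now [0 0 2 2 1], max=2
Drop 2: O rot1 at col 2 lands with bottom-row=2; cleared 0 line(s) (total 0); column heights now [0 0 4 4 1], max=4
Drop 3: S rot0 at col 1 lands with bottom-row=4; cleared 0 line(s) (total 0); column heights now [0 5 6 6 1], max=6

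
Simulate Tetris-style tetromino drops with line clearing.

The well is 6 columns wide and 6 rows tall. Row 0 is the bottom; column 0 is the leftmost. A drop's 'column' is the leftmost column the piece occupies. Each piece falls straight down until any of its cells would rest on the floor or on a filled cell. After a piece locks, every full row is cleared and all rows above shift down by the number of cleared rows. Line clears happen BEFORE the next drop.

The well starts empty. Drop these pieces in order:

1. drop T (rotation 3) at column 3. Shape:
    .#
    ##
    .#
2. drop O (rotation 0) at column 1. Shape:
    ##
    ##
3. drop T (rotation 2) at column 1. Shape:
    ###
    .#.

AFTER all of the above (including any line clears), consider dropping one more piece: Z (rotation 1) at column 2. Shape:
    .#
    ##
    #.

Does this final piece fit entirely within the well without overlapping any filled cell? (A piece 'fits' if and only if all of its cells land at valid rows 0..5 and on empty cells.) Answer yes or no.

Drop 1: T rot3 at col 3 lands with bottom-row=0; cleared 0 line(s) (total 0); column heights now [0 0 0 2 3 0], max=3
Drop 2: O rot0 at col 1 lands with bottom-row=0; cleared 0 line(s) (total 0); column heights now [0 2 2 2 3 0], max=3
Drop 3: T rot2 at col 1 lands with bottom-row=2; cleared 0 line(s) (total 0); column heights now [0 4 4 4 3 0], max=4
Test piece Z rot1 at col 2 (width 2): heights before test = [0 4 4 4 3 0]; fits = False

Answer: no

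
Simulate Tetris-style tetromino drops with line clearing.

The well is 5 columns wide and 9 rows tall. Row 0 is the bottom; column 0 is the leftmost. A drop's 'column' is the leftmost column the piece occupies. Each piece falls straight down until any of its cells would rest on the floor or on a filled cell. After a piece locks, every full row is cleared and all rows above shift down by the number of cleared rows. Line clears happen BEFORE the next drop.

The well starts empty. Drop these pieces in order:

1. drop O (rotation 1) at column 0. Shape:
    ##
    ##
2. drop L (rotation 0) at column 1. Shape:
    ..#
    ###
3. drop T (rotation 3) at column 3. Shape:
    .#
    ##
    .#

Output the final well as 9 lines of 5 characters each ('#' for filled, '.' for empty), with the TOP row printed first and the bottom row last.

Drop 1: O rot1 at col 0 lands with bottom-row=0; cleared 0 line(s) (total 0); column heights now [2 2 0 0 0], max=2
Drop 2: L rot0 at col 1 lands with bottom-row=2; cleared 0 line(s) (total 0); column heights now [2 3 3 4 0], max=4
Drop 3: T rot3 at col 3 lands with bottom-row=3; cleared 0 line(s) (total 0); column heights now [2 3 3 5 6], max=6

Answer: .....
.....
.....
....#
...##
...##
.###.
##...
##...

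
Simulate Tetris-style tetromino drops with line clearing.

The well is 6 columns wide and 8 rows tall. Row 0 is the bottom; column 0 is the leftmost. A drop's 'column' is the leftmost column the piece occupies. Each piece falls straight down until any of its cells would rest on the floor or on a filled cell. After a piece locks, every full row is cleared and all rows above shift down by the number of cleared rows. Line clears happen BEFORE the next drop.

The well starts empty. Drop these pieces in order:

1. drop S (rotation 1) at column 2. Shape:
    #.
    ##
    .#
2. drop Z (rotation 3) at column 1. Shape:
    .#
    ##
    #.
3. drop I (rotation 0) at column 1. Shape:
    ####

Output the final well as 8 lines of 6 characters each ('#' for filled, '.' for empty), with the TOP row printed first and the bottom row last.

Answer: ......
......
.####.
..#...
.##...
.##...
..##..
...#..

Derivation:
Drop 1: S rot1 at col 2 lands with bottom-row=0; cleared 0 line(s) (total 0); column heights now [0 0 3 2 0 0], max=3
Drop 2: Z rot3 at col 1 lands with bottom-row=2; cleared 0 line(s) (total 0); column heights now [0 4 5 2 0 0], max=5
Drop 3: I rot0 at col 1 lands with bottom-row=5; cleared 0 line(s) (total 0); column heights now [0 6 6 6 6 0], max=6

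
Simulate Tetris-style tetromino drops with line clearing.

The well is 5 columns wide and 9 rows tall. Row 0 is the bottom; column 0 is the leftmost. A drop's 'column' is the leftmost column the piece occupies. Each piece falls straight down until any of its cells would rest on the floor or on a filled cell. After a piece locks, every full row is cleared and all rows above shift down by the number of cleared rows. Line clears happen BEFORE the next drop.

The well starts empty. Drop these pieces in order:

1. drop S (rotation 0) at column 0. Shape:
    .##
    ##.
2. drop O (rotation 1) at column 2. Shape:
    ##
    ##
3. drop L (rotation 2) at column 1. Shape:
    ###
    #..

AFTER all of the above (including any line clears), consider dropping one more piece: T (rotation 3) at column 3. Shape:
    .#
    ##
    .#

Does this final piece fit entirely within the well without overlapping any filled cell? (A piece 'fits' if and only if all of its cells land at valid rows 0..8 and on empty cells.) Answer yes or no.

Drop 1: S rot0 at col 0 lands with bottom-row=0; cleared 0 line(s) (total 0); column heights now [1 2 2 0 0], max=2
Drop 2: O rot1 at col 2 lands with bottom-row=2; cleared 0 line(s) (total 0); column heights now [1 2 4 4 0], max=4
Drop 3: L rot2 at col 1 lands with bottom-row=3; cleared 0 line(s) (total 0); column heights now [1 5 5 5 0], max=5
Test piece T rot3 at col 3 (width 2): heights before test = [1 5 5 5 0]; fits = True

Answer: yes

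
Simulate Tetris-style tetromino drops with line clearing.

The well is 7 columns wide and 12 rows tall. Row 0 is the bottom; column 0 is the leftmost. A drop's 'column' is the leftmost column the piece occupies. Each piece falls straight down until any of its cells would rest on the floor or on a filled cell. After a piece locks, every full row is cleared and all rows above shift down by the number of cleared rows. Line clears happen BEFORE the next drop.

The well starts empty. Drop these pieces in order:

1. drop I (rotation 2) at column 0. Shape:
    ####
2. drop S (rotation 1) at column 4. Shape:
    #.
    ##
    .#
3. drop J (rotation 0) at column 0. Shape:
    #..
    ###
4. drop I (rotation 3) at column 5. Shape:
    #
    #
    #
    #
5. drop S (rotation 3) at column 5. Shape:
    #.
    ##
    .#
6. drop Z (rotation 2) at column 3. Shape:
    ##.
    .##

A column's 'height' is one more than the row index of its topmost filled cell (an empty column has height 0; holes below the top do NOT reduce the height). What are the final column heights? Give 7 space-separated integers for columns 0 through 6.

Answer: 3 2 2 10 10 9 7

Derivation:
Drop 1: I rot2 at col 0 lands with bottom-row=0; cleared 0 line(s) (total 0); column heights now [1 1 1 1 0 0 0], max=1
Drop 2: S rot1 at col 4 lands with bottom-row=0; cleared 0 line(s) (total 0); column heights now [1 1 1 1 3 2 0], max=3
Drop 3: J rot0 at col 0 lands with bottom-row=1; cleared 0 line(s) (total 0); column heights now [3 2 2 1 3 2 0], max=3
Drop 4: I rot3 at col 5 lands with bottom-row=2; cleared 0 line(s) (total 0); column heights now [3 2 2 1 3 6 0], max=6
Drop 5: S rot3 at col 5 lands with bottom-row=5; cleared 0 line(s) (total 0); column heights now [3 2 2 1 3 8 7], max=8
Drop 6: Z rot2 at col 3 lands with bottom-row=8; cleared 0 line(s) (total 0); column heights now [3 2 2 10 10 9 7], max=10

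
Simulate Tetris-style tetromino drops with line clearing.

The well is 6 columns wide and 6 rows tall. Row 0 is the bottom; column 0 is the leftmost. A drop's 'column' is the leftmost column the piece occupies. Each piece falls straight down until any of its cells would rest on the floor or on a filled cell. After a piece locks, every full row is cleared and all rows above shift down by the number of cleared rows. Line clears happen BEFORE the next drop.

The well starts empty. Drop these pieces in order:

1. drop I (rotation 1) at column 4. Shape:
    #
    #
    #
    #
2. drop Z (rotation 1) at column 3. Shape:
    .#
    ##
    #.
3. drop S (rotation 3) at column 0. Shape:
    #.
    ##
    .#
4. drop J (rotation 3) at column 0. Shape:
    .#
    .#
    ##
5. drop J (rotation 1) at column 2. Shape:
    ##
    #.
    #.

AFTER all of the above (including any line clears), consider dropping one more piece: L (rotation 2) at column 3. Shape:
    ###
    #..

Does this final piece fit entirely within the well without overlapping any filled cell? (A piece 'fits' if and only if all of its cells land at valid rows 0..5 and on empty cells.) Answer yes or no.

Drop 1: I rot1 at col 4 lands with bottom-row=0; cleared 0 line(s) (total 0); column heights now [0 0 0 0 4 0], max=4
Drop 2: Z rot1 at col 3 lands with bottom-row=3; cleared 0 line(s) (total 0); column heights now [0 0 0 5 6 0], max=6
Drop 3: S rot3 at col 0 lands with bottom-row=0; cleared 0 line(s) (total 0); column heights now [3 2 0 5 6 0], max=6
Drop 4: J rot3 at col 0 lands with bottom-row=3; cleared 0 line(s) (total 0); column heights now [4 6 0 5 6 0], max=6
Drop 5: J rot1 at col 2 lands with bottom-row=3; cleared 0 line(s) (total 0); column heights now [4 6 6 6 6 0], max=6
Test piece L rot2 at col 3 (width 3): heights before test = [4 6 6 6 6 0]; fits = False

Answer: no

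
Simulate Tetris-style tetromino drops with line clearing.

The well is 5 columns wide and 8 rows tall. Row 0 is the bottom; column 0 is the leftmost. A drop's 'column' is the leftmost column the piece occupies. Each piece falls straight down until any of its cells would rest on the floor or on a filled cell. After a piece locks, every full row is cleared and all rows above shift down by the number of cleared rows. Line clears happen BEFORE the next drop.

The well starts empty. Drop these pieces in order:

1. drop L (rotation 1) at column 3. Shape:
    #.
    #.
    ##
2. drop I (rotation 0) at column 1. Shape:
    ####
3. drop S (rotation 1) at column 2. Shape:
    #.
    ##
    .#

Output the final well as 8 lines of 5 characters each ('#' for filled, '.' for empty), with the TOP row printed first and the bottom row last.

Drop 1: L rot1 at col 3 lands with bottom-row=0; cleared 0 line(s) (total 0); column heights now [0 0 0 3 1], max=3
Drop 2: I rot0 at col 1 lands with bottom-row=3; cleared 0 line(s) (total 0); column heights now [0 4 4 4 4], max=4
Drop 3: S rot1 at col 2 lands with bottom-row=4; cleared 0 line(s) (total 0); column heights now [0 4 7 6 4], max=7

Answer: .....
..#..
..##.
...#.
.####
...#.
...#.
...##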